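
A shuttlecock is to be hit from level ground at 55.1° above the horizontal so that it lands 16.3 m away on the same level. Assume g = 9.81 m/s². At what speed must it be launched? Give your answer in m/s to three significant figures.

13.1 m/s

Level-ground range: R = v₀² sin(2θ)/g, so v₀ = √(gR / sin 2θ).
v₀ = √(9.81 × 16.3 / sin 110.2°) = √(159.9 / 0.9385) = √170.38 = 13.05 m/s.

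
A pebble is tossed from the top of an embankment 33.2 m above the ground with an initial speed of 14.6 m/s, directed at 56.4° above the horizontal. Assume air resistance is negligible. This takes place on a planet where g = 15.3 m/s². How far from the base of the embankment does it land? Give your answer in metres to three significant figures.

24.4 m

Horizontal component vₓ = 14.60 cos 56.4° = 8.080 m/s; vertical v_y0 = 14.60 sin 56.4° = 12.16 m/s.
Vertical motion (up positive, ground at y = 0): 7.650 t² − (12.16) t − 33.2 = 0, so t = (12.16 + √(12.16² + 2·15.3·33.2)) / 15.3 = (12.16 + 34.11) / 15.3 = 3.025 s.
Horizontal distance: R = vₓ t = 8.080 × 3.025 = 24.44 m.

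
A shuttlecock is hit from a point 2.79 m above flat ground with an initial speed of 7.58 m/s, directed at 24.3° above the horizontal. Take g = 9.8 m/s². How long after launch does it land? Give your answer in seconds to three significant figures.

1.14 s

Components: vₓ = 7.580 cos 24.3° = 6.908 m/s, v_y0 = 7.580 sin 24.3° = 3.119 m/s.
With up positive and y = 0 at the ground: y(t) = 2.79 + (3.119) t − 4.900 t². Setting y = 0 and taking the positive root: t = [3.119 + √(3.119² + 2·9.80·2.79)] / 9.80 = (3.119 + 8.026) / 9.80 = 1.137 s.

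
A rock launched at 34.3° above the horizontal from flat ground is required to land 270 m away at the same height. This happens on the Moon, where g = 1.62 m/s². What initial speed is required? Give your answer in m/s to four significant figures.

21.67 m/s

Level-ground range: R = v₀² sin(2θ)/g, so v₀ = √(gR / sin 2θ).
v₀ = √(1.62 × 270 / sin 68.60°) = √(437.4 / 0.9311) = √469.79 = 21.67 m/s.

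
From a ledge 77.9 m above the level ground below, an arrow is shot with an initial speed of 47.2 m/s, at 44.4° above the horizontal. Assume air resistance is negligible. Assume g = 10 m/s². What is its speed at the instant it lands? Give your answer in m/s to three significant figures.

Horizontal component vₓ = 47.20 cos 44.4° = 33.72 m/s; vertical v_y0 = 47.20 sin 44.4° = 33.02 m/s.
With up positive and y = 0 at the ground: y(t) = 77.9 + (33.02) t − 5.000 t². Setting y = 0 and taking the positive root: t = [33.02 + √(33.02² + 2·10.0·77.9)] / 10.0 = (33.02 + 51.46) / 10.0 = 8.449 s.
Vertical velocity at impact: v_y = v_y0 − g t = 33.02 − 10.0 × 8.449 = −51.46 m/s.
Speed: |v| = √(vₓ² + v_y²) = √(33.72² + 51.46²) = 61.53 m/s.

61.5 m/s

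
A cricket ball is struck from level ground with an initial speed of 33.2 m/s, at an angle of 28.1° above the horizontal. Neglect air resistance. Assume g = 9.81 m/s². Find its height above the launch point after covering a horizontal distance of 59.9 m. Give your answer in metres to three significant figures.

vₓ = 33.20 cos 28.1° = 29.29 m/s; v_y0 = 33.20 sin 28.1° = 15.64 m/s.
At x = 59.9 m, t = x/vₓ = 59.9/29.29 = 2.045 s.
Height: y = v_y0 t − ½ g t² = 15.64 × 2.045 − 4.905 × 2.045² = 31.98 − 20.52 = 11.46 m.

11.5 m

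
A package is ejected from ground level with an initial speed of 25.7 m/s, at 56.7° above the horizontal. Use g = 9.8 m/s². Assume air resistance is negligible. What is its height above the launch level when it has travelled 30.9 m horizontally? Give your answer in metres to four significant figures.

Components: vₓ = 25.70 cos 56.7° = 14.11 m/s, v_y0 = 25.70 sin 56.7° = 21.48 m/s.
x = vₓ t ⇒ t = 30.9/14.11 = 2.190 s.
Height: y = v_y0 t − ½ g t² = 21.48 × 2.190 − 4.900 × 2.190² = 47.04 − 23.50 = 23.54 m.

23.54 m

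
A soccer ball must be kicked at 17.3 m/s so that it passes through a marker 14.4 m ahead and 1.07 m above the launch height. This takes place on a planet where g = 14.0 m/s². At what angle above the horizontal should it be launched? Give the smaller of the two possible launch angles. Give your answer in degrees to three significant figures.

26.2°

Trajectory: y = x tanθ − g x² (1 + tan²θ)/(2v₀²). With x = 14.4, y = 1.07, v₀ = 17.3, g = 14.0:
4.850 tan²θ − 14.4 tanθ + (5.920) = 0.
tanθ = [14.4 ± √(14.4² − 4 × 4.850 × (5.920))] / (2 × 4.850) = (14.4 ± 9.619) / 9.700, giving tanθ = 0.4929 or 2.476.
θ = 26.24° or 68.01°; the smaller is 26.24°.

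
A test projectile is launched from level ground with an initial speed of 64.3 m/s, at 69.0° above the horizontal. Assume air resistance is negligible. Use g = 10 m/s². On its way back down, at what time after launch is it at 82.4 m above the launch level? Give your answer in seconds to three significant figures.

vₓ = 64.30 cos 69.0° = 23.04 m/s; v_y0 = 64.30 sin 69.0° = 60.03 m/s.
Require v_y0 t − ½ g t² = 82.4, i.e. 5.000 t² − 60.03 t + 82.4 = 0.
Quadratic formula: t = (60.03 ± √1955.5) / 10.0 = (60.03 ± 44.22) / 10.0 → t = 1.581 s or 10.43 s.
The descending-branch root is 10.43 s.

10.4 s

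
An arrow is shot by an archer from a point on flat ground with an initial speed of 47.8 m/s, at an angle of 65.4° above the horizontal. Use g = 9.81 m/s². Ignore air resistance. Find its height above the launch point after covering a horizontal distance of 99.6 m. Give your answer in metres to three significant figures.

94.7 m

vₓ = 47.80 cos 65.4° = 19.90 m/s; v_y0 = 47.80 sin 65.4° = 43.46 m/s.
At x = 99.6 m, t = x/vₓ = 99.6/19.90 = 5.005 s.
Height: y = v_y0 t − ½ g t² = 43.46 × 5.005 − 4.905 × 5.005² = 217.5 − 122.9 = 94.65 m.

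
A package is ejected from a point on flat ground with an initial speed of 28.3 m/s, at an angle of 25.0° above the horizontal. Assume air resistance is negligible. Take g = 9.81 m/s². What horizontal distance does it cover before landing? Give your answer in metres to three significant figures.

62.5 m

Resolve: vₓ = 28.30 cos 25.0° = 25.65 m/s and v_y0 = 28.30 sin 25.0° = 11.96 m/s.
Flight time T = 2 v_y0 / g = 2.438 s.
Horizontal distance R = vₓ T = 25.65 × 2.438 = 62.54 m.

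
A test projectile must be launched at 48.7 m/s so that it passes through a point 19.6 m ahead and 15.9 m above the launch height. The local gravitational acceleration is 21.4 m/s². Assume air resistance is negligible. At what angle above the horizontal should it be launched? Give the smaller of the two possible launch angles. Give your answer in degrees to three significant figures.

44.6°

Trajectory: y = x tanθ − g x² (1 + tan²θ)/(2v₀²). With x = 19.6, y = 15.9, v₀ = 48.7, g = 21.4:
1.733 tan²θ − 19.6 tanθ + (17.63) = 0.
tanθ = [19.6 ± √(19.6² − 4 × 1.733 × (17.63))] / (2 × 1.733) = (19.6 ± 16.18) / 3.466, giving tanθ = 0.9855 or 10.32.
θ = 44.58° or 84.47°; the smaller is 44.58°.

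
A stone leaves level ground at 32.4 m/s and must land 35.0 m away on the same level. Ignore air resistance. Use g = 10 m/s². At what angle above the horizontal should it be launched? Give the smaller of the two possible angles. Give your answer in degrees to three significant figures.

Level-ground range R = v₀² sin(2θ)/g ⇒ sin(2θ) = gR/v₀² = 10.0 × 35.0 / 32.4² = 0.3334.
2θ = 19.48° or 180° − 19.48° = 160.5°, so θ = 9.738° or 80.26°.
The smaller angle is 9.738°.

9.74°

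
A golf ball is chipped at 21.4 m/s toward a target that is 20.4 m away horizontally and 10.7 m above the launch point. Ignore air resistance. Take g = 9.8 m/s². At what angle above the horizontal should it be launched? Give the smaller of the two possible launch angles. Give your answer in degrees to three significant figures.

Trajectory: y = x tanθ − g x² (1 + tan²θ)/(2v₀²). With x = 20.4, y = 10.7, v₀ = 21.4, g = 9.80:
4.453 tan²θ − 20.4 tanθ + (15.15) = 0.
tanθ = [20.4 ± √(20.4² − 4 × 4.453 × (15.15))] / (2 × 4.453) = (20.4 ± 12.09) / 8.906, giving tanθ = 0.9326 or 3.649.
θ = 43.00° or 74.67°; the smaller is 43.00°.

43.0°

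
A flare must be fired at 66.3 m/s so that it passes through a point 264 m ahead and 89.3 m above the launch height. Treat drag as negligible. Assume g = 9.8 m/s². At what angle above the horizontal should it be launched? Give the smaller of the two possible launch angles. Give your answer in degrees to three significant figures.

40.0°

Trajectory: y = x tanθ − g x² (1 + tan²θ)/(2v₀²). With x = 264, y = 89.3, v₀ = 66.3, g = 9.80:
77.69 tan²θ − 264 tanθ + (167.0) = 0.
tanθ = [264 ± √(264² − 4 × 77.69 × (167.0))] / (2 × 77.69) = (264 ± 133.4) / 155.4, giving tanθ = 0.8404 or 2.558.
θ = 40.04° or 68.65°; the smaller is 40.04°.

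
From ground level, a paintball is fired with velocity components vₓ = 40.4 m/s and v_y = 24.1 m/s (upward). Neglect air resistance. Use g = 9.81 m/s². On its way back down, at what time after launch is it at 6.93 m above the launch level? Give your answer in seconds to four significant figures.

Height y(t) = 24.10 t − 4.905 t² = 6.93 gives 4.905 t² − 24.10 t + 6.93 = 0.
Quadratic formula: t = (24.10 ± √444.84) / 9.81 = (24.10 ± 21.09) / 9.81 → t = 0.3067 s or 4.607 s.
The descending-branch root is 4.607 s.

4.607 s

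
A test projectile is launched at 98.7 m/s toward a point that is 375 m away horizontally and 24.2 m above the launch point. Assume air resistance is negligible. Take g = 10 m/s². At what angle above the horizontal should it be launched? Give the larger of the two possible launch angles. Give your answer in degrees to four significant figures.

78.52°

Trajectory: y = x tanθ − g x² (1 + tan²θ)/(2v₀²). With x = 375, y = 24.2, v₀ = 98.7, g = 10.0:
72.18 tan²θ − 375 tanθ + (96.38) = 0.
tanθ = [375 ± √(375² − 4 × 72.18 × (96.38))] / (2 × 72.18) = (375 ± 335.9) / 144.4, giving tanθ = 0.2712 or 4.924.
θ = 15.17° or 78.52°; the larger is 78.52°.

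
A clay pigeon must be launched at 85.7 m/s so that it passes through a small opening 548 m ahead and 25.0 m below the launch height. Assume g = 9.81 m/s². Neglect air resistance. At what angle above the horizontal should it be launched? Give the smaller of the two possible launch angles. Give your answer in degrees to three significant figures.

Trajectory: y = x tanθ − g x² (1 + tan²θ)/(2v₀²). With x = 548, y = −25.0, v₀ = 85.7, g = 9.81:
200.6 tan²θ − 548 tanθ + (175.6) = 0.
tanθ = [548 ± √(548² − 4 × 200.6 × (175.6))] / (2 × 200.6) = (548 ± 399.3) / 401.1, giving tanθ = 0.3706 or 2.362.
θ = 20.34° or 67.05°; the smaller is 20.34°.

20.3°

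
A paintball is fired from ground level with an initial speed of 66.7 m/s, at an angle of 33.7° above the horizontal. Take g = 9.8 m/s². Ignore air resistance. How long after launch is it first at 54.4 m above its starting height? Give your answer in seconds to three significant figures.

Components: vₓ = 66.70 cos 33.7° = 55.49 m/s, v_y0 = 66.70 sin 33.7° = 37.01 m/s.
Height y(t) = 37.01 t − 4.900 t² = 54.4 gives 4.900 t² − 37.01 t + 54.4 = 0.
Quadratic formula: t = (37.01 ± √303.36) / 9.80 = (37.01 ± 17.42) / 9.80 → t = 1.999 s or 5.554 s.
The first (ascending) time is 1.999 s.

2.00 s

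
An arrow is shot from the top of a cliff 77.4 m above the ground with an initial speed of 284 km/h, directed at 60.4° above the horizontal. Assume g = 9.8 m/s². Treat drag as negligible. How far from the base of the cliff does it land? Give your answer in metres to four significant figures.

586.4 m

Convert: 284 km/h = 284/3.6 = 78.89 m/s.
Components: vₓ = 78.89 cos 60.4° = 38.97 m/s, v_y0 = 78.89 sin 60.4° = 68.59 m/s.
With up positive and y = 0 at the ground: y(t) = 77.4 + (68.59) t − 4.900 t². Setting y = 0 and taking the positive root: t = [68.59 + √(68.59² + 2·9.80·77.4)] / 9.80 = (68.59 + 78.88) / 9.80 = 15.05 s.
Horizontal distance: R = vₓ t = 38.97 × 15.05 = 586.4 m.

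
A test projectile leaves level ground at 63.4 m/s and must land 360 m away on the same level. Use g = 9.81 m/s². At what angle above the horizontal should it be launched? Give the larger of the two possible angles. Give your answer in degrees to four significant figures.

59.26°

From R = (v₀²/g) sin 2θ: sin 2θ = 9.81 × 360 / 4019.6 = 0.8786.
2θ = 61.47° or 180° − 61.47° = 118.5°, so θ = 30.74° or 59.26°.
The larger angle is 59.26°.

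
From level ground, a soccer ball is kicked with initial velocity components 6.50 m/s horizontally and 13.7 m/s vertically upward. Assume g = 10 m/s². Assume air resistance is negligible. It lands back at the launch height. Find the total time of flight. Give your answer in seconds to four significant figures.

It returns to y = 0 when t = 2 v_y0 / g = 2(13.70)/10.0 = 2.740 s.

2.740 s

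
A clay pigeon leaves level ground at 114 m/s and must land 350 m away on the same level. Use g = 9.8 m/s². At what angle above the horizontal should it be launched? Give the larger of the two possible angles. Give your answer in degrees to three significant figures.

Level-ground range R = v₀² sin(2θ)/g ⇒ sin(2θ) = gR/v₀² = 9.80 × 350 / 114² = 0.2639.
2θ = 15.30° or 180° − 15.30° = 164.7°, so θ = 7.652° or 82.35°.
The larger angle is 82.35°.

82.3°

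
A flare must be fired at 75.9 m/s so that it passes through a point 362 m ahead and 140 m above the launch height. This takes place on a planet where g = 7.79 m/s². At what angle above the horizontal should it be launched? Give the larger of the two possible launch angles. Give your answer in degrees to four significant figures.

Trajectory: y = x tanθ − g x² (1 + tan²θ)/(2v₀²). With x = 362, y = 140, v₀ = 75.9, g = 7.79:
88.60 tan²θ − 362 tanθ + (228.6) = 0.
tanθ = [362 ± √(362² − 4 × 88.60 × (228.6))] / (2 × 88.60) = (362 ± 223.7) / 177.2, giving tanθ = 0.7807 or 3.305.
θ = 37.98° or 73.17°; the larger is 73.17°.

73.17°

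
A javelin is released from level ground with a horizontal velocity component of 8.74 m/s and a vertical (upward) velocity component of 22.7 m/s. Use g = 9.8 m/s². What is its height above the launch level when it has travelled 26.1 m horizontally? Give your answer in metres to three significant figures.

24.1 m

x = vₓ t ⇒ t = 26.1/8.740 = 2.986 s.
Height: y = v_y0 t − ½ g t² = 22.70 × 2.986 − 4.900 × 2.986² = 67.79 − 43.70 = 24.09 m.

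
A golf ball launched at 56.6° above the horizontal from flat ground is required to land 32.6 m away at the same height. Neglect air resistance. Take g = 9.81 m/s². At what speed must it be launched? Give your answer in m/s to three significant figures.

From R = (v₀² / g) sin 2θ: v₀ = √(gR / sin 2θ).
v₀ = √(9.81 × 32.6 / sin 113.2°) = √(319.8 / 0.9191) = √347.94 = 18.65 m/s.

18.7 m/s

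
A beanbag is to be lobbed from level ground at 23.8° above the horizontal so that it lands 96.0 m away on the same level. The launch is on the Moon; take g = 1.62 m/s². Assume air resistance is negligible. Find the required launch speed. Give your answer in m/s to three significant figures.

On level ground R = v₀² sin 2θ / g ⇒ v₀ = √(gR / sin 2θ).
v₀ = √(1.62 × 96.0 / sin 47.60°) = √(155.5 / 0.7385) = √210.60 = 14.51 m/s.

14.5 m/s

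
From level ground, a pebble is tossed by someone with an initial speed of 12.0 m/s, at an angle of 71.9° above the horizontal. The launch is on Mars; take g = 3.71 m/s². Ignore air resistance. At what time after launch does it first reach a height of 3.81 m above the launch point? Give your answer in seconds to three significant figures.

Components: vₓ = 12.00 cos 71.9° = 3.728 m/s, v_y0 = 12.00 sin 71.9° = 11.41 m/s.
Require v_y0 t − ½ g t² = 3.81, i.e. 1.855 t² − 11.41 t + 3.81 = 0.
Quadratic formula: t = (11.41 ± √101.83) / 3.71 = (11.41 ± 10.09) / 3.71 → t = 0.3545 s or 5.794 s.
The first (ascending) time is 0.3545 s.

0.354 s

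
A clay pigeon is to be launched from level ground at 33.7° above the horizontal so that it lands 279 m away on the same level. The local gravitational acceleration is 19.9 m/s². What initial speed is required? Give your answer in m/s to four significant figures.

77.55 m/s

From R = (v₀² / g) sin 2θ: v₀ = √(gR / sin 2θ).
v₀ = √(19.9 × 279 / sin 67.40°) = √(5552 / 0.9232) = √6013.9 = 77.55 m/s.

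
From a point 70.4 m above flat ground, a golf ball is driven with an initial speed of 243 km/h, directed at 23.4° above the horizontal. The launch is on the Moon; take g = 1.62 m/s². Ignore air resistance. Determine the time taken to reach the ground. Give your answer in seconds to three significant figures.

Convert: 243 km/h = 243/3.6 = 67.50 m/s.
Horizontal component vₓ = 67.50 cos 23.4° = 61.95 m/s; vertical v_y0 = 67.50 sin 23.4° = 26.81 m/s.
The projectile lands when y = 70.4 + (26.81) t − ½·1.62·t² = 0. Positive root: t = (26.81 + √(26.81² + 2·1.62·70.4)) / 1.62 = (26.81 + 30.77) / 1.62 = 35.54 s.

35.5 s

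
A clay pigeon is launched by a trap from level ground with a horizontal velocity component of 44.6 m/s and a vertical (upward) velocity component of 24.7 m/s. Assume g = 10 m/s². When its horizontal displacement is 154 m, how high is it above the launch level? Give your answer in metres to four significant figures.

Time to reach x = 154 m: t = x/vₓ = 154/44.60 = 3.453 s.
Height: y = v_y0 t − ½ g t² = 24.70 × 3.453 − 5.000 × 3.453² = 85.29 − 59.61 = 25.67 m.

25.67 m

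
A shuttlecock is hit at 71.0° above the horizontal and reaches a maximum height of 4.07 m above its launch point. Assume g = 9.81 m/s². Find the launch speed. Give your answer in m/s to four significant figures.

At the peak v_y = 0, so v_y0 = √(2gH) = √(2 × 9.81 × 4.07) = 8.936 m/s.
v_y0 = v₀ sin θ ⇒ v₀ = 8.936 / sin 71.0° = 9.451 m/s.

9.451 m/s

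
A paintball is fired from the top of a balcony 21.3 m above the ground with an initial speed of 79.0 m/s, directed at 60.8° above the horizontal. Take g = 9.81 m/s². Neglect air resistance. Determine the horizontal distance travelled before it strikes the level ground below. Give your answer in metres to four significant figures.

Resolve: vₓ = 79.00 cos 60.8° = 38.54 m/s and v_y0 = 79.00 sin 60.8° = 68.96 m/s.
With up positive and y = 0 at the ground: y(t) = 21.3 + (68.96) t − 4.905 t². Setting y = 0 and taking the positive root: t = [68.96 + √(68.96² + 2·9.81·21.3)] / 9.81 = (68.96 + 71.93) / 9.81 = 14.36 s.
Horizontal distance: R = vₓ t = 38.54 × 14.36 = 553.5 m.

553.5 m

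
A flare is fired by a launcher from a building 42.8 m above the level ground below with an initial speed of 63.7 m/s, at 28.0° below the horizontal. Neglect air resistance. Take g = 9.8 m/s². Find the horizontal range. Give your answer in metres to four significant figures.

Resolve: vₓ = 63.70 cos 28.0° = 56.24 m/s and v_y0 = −29.91 m/s (downward).
With up positive and y = 0 at the ground: y(t) = 42.8 + (−29.91) t − 4.900 t². Setting y = 0 and taking the positive root: t = [−29.91 + √(29.91² + 2·9.80·42.8)] / 9.80 = (−29.91 + 41.63) / 9.80 = 1.197 s.
Horizontal distance: R = vₓ t = 56.24 × 1.197 = 67.30 m.

67.30 m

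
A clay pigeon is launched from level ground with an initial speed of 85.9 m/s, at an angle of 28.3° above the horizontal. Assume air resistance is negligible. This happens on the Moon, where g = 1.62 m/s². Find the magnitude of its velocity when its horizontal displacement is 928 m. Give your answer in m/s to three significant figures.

78.5 m/s

Resolve: vₓ = 85.90 cos 28.3° = 75.63 m/s and v_y0 = 85.90 sin 28.3° = 40.72 m/s.
At x = 928 m, t = x/vₓ = 928/75.63 = 12.27 s.
Vertical velocity there: v_y = v_y0 − g t = 40.72 − 1.62 × 12.27 = 20.85 m/s.
Speed: √(vₓ² + v_y²) = √(75.63² + 20.85²) = 78.45 m/s.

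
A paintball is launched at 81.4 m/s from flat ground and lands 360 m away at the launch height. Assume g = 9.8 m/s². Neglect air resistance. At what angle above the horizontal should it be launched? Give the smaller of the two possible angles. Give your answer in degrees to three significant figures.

From R = (v₀²/g) sin 2θ: sin 2θ = 9.80 × 360 / 6626.0 = 0.5325.
2θ = 32.17° or 180° − 32.17° = 147.8°, so θ = 16.09° or 73.91°.
The smaller angle is 16.09°.

16.1°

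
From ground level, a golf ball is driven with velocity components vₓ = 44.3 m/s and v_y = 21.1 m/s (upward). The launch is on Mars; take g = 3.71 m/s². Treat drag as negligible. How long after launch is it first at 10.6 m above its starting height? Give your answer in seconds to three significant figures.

0.527 s

Require v_y0 t − ½ g t² = 10.6, i.e. 1.855 t² − 21.10 t + 10.6 = 0.
t = [21.10 ± √(21.10² − 2·3.71·10.6)] / 3.71 = (21.10 ± 19.15) / 3.71, so t = 0.5268 s or t = 10.85 s.
The first (ascending) time is 0.5268 s.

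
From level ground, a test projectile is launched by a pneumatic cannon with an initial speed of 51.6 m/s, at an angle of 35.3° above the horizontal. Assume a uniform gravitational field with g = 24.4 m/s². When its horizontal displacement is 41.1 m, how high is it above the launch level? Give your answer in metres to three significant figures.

vₓ = 51.60 cos 35.3° = 42.11 m/s; v_y0 = 51.60 sin 35.3° = 29.82 m/s.
Time to reach x = 41.1 m: t = x/vₓ = 41.1/42.11 = 0.9760 s.
Height: y = v_y0 t − ½ g t² = 29.82 × 0.9760 − 12.20 × 0.9760² = 29.10 − 11.62 = 17.48 m.

17.5 m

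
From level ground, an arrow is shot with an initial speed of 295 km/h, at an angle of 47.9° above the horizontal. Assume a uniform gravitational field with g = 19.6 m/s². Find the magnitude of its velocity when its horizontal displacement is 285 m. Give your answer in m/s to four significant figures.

68.48 m/s

Convert: 295 km/h = 295/3.6 = 81.94 m/s.
Horizontal component vₓ = 81.94 cos 47.9° = 54.94 m/s; vertical v_y0 = 81.94 sin 47.9° = 60.80 m/s.
Time to reach x = 285 m: t = x/vₓ = 285/54.94 = 5.188 s.
Vertical velocity there: v_y = v_y0 − g t = 60.80 − 19.6 × 5.188 = −40.88 m/s.
Speed: √(vₓ² + v_y²) = √(54.94² + 40.88²) = 68.48 m/s.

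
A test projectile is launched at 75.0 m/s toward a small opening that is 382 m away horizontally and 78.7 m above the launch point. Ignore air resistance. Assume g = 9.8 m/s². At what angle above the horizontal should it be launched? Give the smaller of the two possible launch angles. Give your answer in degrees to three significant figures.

Trajectory: y = x tanθ − g x² (1 + tan²θ)/(2v₀²). With x = 382, y = 78.7, v₀ = 75.0, g = 9.80:
127.1 tan²θ − 382 tanθ + (205.8) = 0.
tanθ = [382 ± √(382² − 4 × 127.1 × (205.8))] / (2 × 127.1) = (382 ± 203.2) / 254.2, giving tanθ = 0.7035 or 2.302.
θ = 35.12° or 66.52°; the smaller is 35.12°.

35.1°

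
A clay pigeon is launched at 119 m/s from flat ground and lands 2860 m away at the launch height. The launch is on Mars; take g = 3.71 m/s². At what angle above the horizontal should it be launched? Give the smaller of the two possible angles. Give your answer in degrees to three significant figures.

From R = (v₀²/g) sin 2θ: sin 2θ = 3.71 × 2860 / 14161 = 0.7493.
2θ = 48.53° or 180° − 48.53° = 131.5°, so θ = 24.26° or 65.74°.
The smaller angle is 24.26°.

24.3°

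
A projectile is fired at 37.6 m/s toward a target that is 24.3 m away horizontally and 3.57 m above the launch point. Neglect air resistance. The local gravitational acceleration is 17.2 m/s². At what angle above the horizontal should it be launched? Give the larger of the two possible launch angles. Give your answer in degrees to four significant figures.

81.20°

Trajectory: y = x tanθ − g x² (1 + tan²θ)/(2v₀²). With x = 24.3, y = 3.57, v₀ = 37.6, g = 17.2:
3.592 tan²θ − 24.3 tanθ + (7.162) = 0.
tanθ = [24.3 ± √(24.3² − 4 × 3.592 × (7.162))] / (2 × 3.592) = (24.3 ± 22.08) / 7.184, giving tanθ = 0.3088 or 6.456.
θ = 17.16° or 81.20°; the larger is 81.20°.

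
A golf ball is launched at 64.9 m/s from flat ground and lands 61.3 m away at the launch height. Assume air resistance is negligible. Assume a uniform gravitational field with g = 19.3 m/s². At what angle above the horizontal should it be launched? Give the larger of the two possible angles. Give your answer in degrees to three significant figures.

81.8°

From R = (v₀²/g) sin 2θ: sin 2θ = 19.3 × 61.3 / 4212.0 = 0.2809.
2θ = 16.31° or 180° − 16.31° = 163.7°, so θ = 8.157° or 81.84°.
The larger angle is 81.84°.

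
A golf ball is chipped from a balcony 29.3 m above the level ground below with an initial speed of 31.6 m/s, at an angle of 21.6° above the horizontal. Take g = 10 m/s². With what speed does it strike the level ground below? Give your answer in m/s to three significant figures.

39.8 m/s

Components: vₓ = 31.60 cos 21.6° = 29.38 m/s, v_y0 = 31.60 sin 21.6° = 11.63 m/s.
The projectile lands when y = 29.3 + (11.63) t − ½·10.0·t² = 0. Positive root: t = (11.63 + √(11.63² + 2·10.0·29.3)) / 10.0 = (11.63 + 26.86) / 10.0 = 3.849 s.
Vertical velocity at impact: v_y = v_y0 − g t = 11.63 − 10.0 × 3.849 = −26.86 m/s.
Speed: |v| = √(vₓ² + v_y²) = √(29.38² + 26.86²) = 39.81 m/s.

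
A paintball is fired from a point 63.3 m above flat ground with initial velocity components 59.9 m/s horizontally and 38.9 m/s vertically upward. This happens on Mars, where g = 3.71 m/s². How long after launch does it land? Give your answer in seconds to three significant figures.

With up positive and y = 0 at the ground: y(t) = 63.3 + (38.90) t − 1.855 t². Setting y = 0 and taking the positive root: t = [38.90 + √(38.90² + 2·3.71·63.3)] / 3.71 = (38.90 + 44.53) / 3.71 = 22.49 s.

22.5 s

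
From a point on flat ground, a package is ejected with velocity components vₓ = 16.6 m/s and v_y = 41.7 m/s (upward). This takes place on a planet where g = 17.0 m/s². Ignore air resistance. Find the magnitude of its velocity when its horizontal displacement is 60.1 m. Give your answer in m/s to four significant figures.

25.87 m/s

At x = 60.1 m, t = x/vₓ = 60.1/16.60 = 3.620 s.
Vertical velocity there: v_y = v_y0 − g t = 41.70 − 17.0 × 3.620 = −19.85 m/s.
Speed: √(vₓ² + v_y²) = √(16.60² + 19.85²) = 25.87 m/s.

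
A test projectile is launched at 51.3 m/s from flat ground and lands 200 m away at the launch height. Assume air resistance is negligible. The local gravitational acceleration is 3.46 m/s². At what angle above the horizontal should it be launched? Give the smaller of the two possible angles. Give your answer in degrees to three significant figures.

From R = (v₀²/g) sin 2θ: sin 2θ = 3.46 × 200 / 2631.7 = 0.2629.
2θ = 15.25° or 180° − 15.25° = 164.8°, so θ = 7.623° or 82.38°.
The smaller angle is 7.623°.

7.62°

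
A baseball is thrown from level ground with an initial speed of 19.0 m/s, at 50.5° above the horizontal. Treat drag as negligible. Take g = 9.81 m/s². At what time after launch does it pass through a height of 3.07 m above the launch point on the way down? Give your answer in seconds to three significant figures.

vₓ = 19.00 cos 50.5° = 12.09 m/s; v_y0 = 19.00 sin 50.5° = 14.66 m/s.
Require v_y0 t − ½ g t² = 3.07, i.e. 4.905 t² − 14.66 t + 3.07 = 0.
Quadratic formula: t = (14.66 ± √154.71) / 9.81 = (14.66 ± 12.44) / 9.81 → t = 0.2266 s or 2.762 s.
The descending-branch root is 2.762 s.

2.76 s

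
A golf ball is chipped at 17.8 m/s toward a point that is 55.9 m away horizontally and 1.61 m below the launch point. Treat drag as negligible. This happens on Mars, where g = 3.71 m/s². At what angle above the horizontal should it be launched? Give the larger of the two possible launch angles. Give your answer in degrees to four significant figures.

Trajectory: y = x tanθ − g x² (1 + tan²θ)/(2v₀²). With x = 55.9, y = −1.61, v₀ = 17.8, g = 3.71:
18.29 tan²θ − 55.9 tanθ + (16.68) = 0.
tanθ = [55.9 ± √(55.9² − 4 × 18.29 × (16.68))] / (2 × 18.29) = (55.9 ± 43.63) / 36.59, giving tanθ = 0.3353 or 2.720.
θ = 18.53° or 69.82°; the larger is 69.82°.

69.82°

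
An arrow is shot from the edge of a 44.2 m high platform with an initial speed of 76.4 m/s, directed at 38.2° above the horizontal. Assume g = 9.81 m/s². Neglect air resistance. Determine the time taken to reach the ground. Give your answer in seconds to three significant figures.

10.5 s

Resolve: vₓ = 76.40 cos 38.2° = 60.04 m/s and v_y0 = 76.40 sin 38.2° = 47.25 m/s.
With up positive and y = 0 at the ground: y(t) = 44.2 + (47.25) t − 4.905 t². Setting y = 0 and taking the positive root: t = [47.25 + √(47.25² + 2·9.81·44.2)] / 9.81 = (47.25 + 55.67) / 9.81 = 10.49 s.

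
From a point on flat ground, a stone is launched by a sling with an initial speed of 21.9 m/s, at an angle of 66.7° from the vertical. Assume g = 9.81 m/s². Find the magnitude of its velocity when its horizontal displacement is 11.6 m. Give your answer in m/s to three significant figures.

Components: vₓ = 21.90 sin 66.7° = 20.11 m/s, v_y0 = 21.90 cos 66.7° = 8.662 m/s.
x = vₓ t ⇒ t = 11.6/20.11 = 0.5767 s.
Vertical velocity there: v_y = v_y0 − g t = 8.662 − 9.81 × 0.5767 = 3.005 m/s.
Speed: √(vₓ² + v_y²) = √(20.11² + 3.005²) = 20.34 m/s.

20.3 m/s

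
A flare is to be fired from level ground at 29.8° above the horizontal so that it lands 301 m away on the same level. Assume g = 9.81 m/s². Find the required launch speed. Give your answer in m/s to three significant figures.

On level ground R = v₀² sin 2θ / g ⇒ v₀ = √(gR / sin 2θ).
v₀ = √(9.81 × 301 / sin 59.60°) = √(2953 / 0.8625) = √3423.5 = 58.51 m/s.

58.5 m/s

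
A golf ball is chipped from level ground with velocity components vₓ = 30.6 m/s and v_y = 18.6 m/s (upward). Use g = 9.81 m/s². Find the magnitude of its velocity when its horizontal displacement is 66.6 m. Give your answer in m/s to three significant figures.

At x = 66.6 m, t = x/vₓ = 66.6/30.60 = 2.176 s.
Vertical velocity there: v_y = v_y0 − g t = 18.60 − 9.81 × 2.176 = −2.751 m/s.
Speed: √(vₓ² + v_y²) = √(30.60² + 2.751²) = 30.72 m/s.

30.7 m/s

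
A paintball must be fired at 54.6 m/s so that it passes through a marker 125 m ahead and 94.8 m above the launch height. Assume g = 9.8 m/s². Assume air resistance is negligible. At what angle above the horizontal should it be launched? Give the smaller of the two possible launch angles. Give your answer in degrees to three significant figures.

Trajectory: y = x tanθ − g x² (1 + tan²θ)/(2v₀²). With x = 125, y = 94.8, v₀ = 54.6, g = 9.80:
25.68 tan²θ − 125 tanθ + (120.5) = 0.
tanθ = [125 ± √(125² − 4 × 25.68 × (120.5))] / (2 × 25.68) = (125 ± 56.99) / 51.36, giving tanθ = 1.324 or 3.543.
θ = 52.94° or 74.24°; the smaller is 52.94°.

52.9°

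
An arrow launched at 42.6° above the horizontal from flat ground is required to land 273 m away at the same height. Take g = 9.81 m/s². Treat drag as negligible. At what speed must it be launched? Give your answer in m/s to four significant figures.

From R = (v₀² / g) sin 2θ: v₀ = √(gR / sin 2θ).
v₀ = √(9.81 × 273 / sin 85.20°) = √(2678 / 0.9965) = √2687.6 = 51.84 m/s.

51.84 m/s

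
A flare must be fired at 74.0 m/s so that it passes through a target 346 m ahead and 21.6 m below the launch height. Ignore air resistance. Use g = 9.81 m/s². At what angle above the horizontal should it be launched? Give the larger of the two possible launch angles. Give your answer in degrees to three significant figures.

Trajectory: y = x tanθ − g x² (1 + tan²θ)/(2v₀²). With x = 346, y = −21.6, v₀ = 74.0, g = 9.81:
107.2 tan²θ − 346 tanθ + (85.63) = 0.
tanθ = [346 ± √(346² − 4 × 107.2 × (85.63))] / (2 × 107.2) = (346 ± 288.1) / 214.5, giving tanθ = 0.2701 or 2.957.
θ = 15.12° or 71.31°; the larger is 71.31°.

71.3°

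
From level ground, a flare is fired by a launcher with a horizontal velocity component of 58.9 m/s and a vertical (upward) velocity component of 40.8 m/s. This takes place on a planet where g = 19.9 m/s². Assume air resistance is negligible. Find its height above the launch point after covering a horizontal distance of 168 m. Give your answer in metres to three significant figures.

Time to reach x = 168 m: t = x/vₓ = 168/58.90 = 2.852 s.
Height: y = v_y0 t − ½ g t² = 40.80 × 2.852 − 9.950 × 2.852² = 116.4 − 80.95 = 35.42 m.

35.4 m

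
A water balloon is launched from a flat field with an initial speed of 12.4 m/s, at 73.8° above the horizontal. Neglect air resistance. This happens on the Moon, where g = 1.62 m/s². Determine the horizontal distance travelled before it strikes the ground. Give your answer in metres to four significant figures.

50.86 m

Components: vₓ = 12.40 cos 73.8° = 3.459 m/s, v_y0 = 12.40 sin 73.8° = 11.91 m/s.
Time aloft: T = 2 v_y0 / g = 2 × 11.91 / 1.62 = 14.70 s.
Horizontal distance R = vₓ T = 3.459 × 14.70 = 50.86 m.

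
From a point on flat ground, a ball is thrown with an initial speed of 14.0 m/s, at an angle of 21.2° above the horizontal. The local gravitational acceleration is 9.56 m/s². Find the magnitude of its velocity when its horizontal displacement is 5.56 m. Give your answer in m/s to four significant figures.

vₓ = 14.00 cos 21.2° = 13.05 m/s; v_y0 = 14.00 sin 21.2° = 5.063 m/s.
x = vₓ t ⇒ t = 5.56/13.05 = 0.4260 s.
Vertical velocity there: v_y = v_y0 − g t = 5.063 − 9.56 × 0.4260 = 0.9905 m/s.
Speed: √(vₓ² + v_y²) = √(13.05² + 0.9905²) = 13.09 m/s.

13.09 m/s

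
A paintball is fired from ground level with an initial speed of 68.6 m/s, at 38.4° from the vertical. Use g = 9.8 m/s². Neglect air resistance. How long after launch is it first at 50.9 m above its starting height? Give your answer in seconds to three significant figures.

vₓ = 68.60 sin 38.4° = 42.61 m/s; v_y0 = 68.60 cos 38.4° = 53.76 m/s.
Require v_y0 t − ½ g t² = 50.9, i.e. 4.900 t² − 53.76 t + 50.9 = 0.
t = [53.76 ± √(53.76² − 2·9.80·50.9)] / 9.80 = (53.76 ± 43.50) / 9.80, so t = 1.047 s or t = 9.925 s.
The first (ascending) time is 1.047 s.

1.05 s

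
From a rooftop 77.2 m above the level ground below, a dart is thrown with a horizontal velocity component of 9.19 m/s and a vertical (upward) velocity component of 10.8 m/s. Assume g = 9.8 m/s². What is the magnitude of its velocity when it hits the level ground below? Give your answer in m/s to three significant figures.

41.4 m/s

The projectile lands when y = 77.2 + (10.80) t − ½·9.80·t² = 0. Positive root: t = (10.80 + √(10.80² + 2·9.80·77.2)) / 9.80 = (10.80 + 40.37) / 9.80 = 5.221 s.
Vertical velocity at impact: v_y = v_y0 − g t = 10.80 − 9.80 × 5.221 = −40.37 m/s.
Speed: |v| = √(vₓ² + v_y²) = √(9.190² + 40.37²) = 41.40 m/s.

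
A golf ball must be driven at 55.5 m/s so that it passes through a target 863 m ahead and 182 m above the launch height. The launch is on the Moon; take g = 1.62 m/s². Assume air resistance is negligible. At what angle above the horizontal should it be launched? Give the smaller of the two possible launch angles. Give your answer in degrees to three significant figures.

Trajectory: y = x tanθ − g x² (1 + tan²θ)/(2v₀²). With x = 863, y = 182, v₀ = 55.5, g = 1.62:
195.8 tan²θ − 863 tanθ + (377.8) = 0.
tanθ = [863 ± √(863² − 4 × 195.8 × (377.8))] / (2 × 195.8) = (863 ± 669.9) / 391.7, giving tanθ = 0.4930 or 3.913.
θ = 26.24° or 75.67°; the smaller is 26.24°.

26.2°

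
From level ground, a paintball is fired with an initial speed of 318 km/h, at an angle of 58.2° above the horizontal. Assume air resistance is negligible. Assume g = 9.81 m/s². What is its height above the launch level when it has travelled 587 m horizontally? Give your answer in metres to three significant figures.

Convert: 318 km/h = 318/3.6 = 88.33 m/s.
vₓ = 88.33 cos 58.2° = 46.55 m/s; v_y0 = 88.33 sin 58.2° = 75.07 m/s.
x = vₓ t ⇒ t = 587/46.55 = 12.61 s.
Height: y = v_y0 t − ½ g t² = 75.07 × 12.61 − 4.905 × 12.61² = 946.7 − 780.0 = 166.7 m.

167 m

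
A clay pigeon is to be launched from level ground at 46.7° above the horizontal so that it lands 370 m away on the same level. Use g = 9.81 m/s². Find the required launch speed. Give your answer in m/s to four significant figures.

Level-ground range: R = v₀² sin(2θ)/g, so v₀ = √(gR / sin 2θ).
v₀ = √(9.81 × 370 / sin 93.40°) = √(3630 / 0.9982) = √3636.1 = 60.30 m/s.

60.30 m/s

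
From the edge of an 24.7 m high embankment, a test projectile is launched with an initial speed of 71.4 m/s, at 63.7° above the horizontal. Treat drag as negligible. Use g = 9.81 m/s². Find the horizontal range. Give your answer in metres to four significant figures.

424.7 m

Resolve: vₓ = 71.40 cos 63.7° = 31.64 m/s and v_y0 = 71.40 sin 63.7° = 64.01 m/s.
The projectile lands when y = 24.7 + (64.01) t − ½·9.81·t² = 0. Positive root: t = (64.01 + √(64.01² + 2·9.81·24.7)) / 9.81 = (64.01 + 67.69) / 9.81 = 13.42 s.
Horizontal distance: R = vₓ t = 31.64 × 13.42 = 424.7 m.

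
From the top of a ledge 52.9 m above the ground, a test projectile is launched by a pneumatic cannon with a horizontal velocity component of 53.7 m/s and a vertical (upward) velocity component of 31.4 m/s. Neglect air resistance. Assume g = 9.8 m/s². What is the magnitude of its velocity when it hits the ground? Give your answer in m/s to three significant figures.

Vertical motion (up positive, ground at y = 0): 4.900 t² − (31.40) t − 52.9 = 0, so t = (31.40 + √(31.40² + 2·9.80·52.9)) / 9.80 = (31.40 + 44.98) / 9.80 = 7.793 s.
Vertical velocity at impact: v_y = v_y0 − g t = 31.40 − 9.80 × 7.793 = −44.98 m/s.
Speed: |v| = √(vₓ² + v_y²) = √(53.70² + 44.98²) = 70.05 m/s.

70.0 m/s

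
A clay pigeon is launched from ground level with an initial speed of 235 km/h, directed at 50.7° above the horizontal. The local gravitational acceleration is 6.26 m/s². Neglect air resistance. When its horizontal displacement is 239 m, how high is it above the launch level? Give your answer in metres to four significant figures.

187.4 m

Convert: 235 km/h = 235/3.6 = 65.28 m/s.
vₓ = 65.28 cos 50.7° = 41.35 m/s; v_y0 = 65.28 sin 50.7° = 50.51 m/s.
Time to reach x = 239 m: t = x/vₓ = 239/41.35 = 5.781 s.
Height: y = v_y0 t − ½ g t² = 50.51 × 5.781 − 3.130 × 5.781² = 292.0 − 104.6 = 187.4 m.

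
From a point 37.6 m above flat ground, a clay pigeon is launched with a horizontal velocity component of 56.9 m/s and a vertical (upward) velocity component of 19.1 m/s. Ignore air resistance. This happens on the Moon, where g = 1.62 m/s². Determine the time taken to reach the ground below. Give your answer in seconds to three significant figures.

25.4 s

Vertical motion (up positive, ground at y = 0): 0.8100 t² − (19.10) t − 37.6 = 0, so t = (19.10 + √(19.10² + 2·1.62·37.6)) / 1.62 = (19.10 + 22.06) / 1.62 = 25.41 s.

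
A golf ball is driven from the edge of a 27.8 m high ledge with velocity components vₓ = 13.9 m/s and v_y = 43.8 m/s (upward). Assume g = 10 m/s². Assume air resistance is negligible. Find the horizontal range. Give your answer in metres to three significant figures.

130 m

Vertical motion (up positive, ground at y = 0): 5.000 t² − (43.80) t − 27.8 = 0, so t = (43.80 + √(43.80² + 2·10.0·27.8)) / 10.0 = (43.80 + 49.74) / 10.0 = 9.354 s.
Horizontal distance: R = vₓ t = 13.90 × 9.354 = 130.0 m.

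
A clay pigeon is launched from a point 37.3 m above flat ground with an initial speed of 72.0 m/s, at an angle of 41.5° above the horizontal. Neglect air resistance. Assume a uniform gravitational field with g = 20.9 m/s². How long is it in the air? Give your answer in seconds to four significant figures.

Resolve: vₓ = 72.00 cos 41.5° = 53.92 m/s and v_y0 = 72.00 sin 41.5° = 47.71 m/s.
The projectile lands when y = 37.3 + (47.71) t − ½·20.9·t² = 0. Positive root: t = (47.71 + √(47.71² + 2·20.9·37.3)) / 20.9 = (47.71 + 61.93) / 20.9 = 5.246 s.

5.246 s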